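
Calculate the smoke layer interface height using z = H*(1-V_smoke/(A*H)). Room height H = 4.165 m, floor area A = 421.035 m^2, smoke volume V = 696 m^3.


V/(A*H) = 0.39690
1 - 0.39690 = 0.60310
z = 4.165 * 0.60310 = 2.5119 m

2.5119 m


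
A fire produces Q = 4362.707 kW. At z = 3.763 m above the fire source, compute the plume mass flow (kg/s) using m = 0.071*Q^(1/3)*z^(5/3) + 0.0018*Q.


Q^(1/3) = 16.340
z^(5/3) = 9.1038
First term = 0.071 * 16.340 * 9.1038 = 10.562
Second term = 0.0018 * 4362.707 = 7.8529
m = 18.415 kg/s

18.415 kg/s


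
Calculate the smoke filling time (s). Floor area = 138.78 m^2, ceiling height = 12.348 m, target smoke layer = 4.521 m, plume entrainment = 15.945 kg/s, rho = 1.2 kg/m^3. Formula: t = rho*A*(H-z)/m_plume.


H - z = 7.827 m
t = 1.2 * 138.78 * 7.827 / 15.945 = 81.748 s

81.748 s


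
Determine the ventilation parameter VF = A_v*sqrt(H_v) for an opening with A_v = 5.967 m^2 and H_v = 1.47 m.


sqrt(H_v) = 1.2124
VF = 5.967 * 1.2124 = 7.2346 m^(5/2)

7.2346 m^(5/2)


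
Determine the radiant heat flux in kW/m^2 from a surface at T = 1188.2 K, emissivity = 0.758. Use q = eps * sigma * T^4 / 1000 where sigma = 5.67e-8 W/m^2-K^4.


T^4 = 1.9932e+12
q = 0.758 * 5.67e-8 * 1.9932e+12 / 1000 = 85.666 kW/m^2

85.666 kW/m^2


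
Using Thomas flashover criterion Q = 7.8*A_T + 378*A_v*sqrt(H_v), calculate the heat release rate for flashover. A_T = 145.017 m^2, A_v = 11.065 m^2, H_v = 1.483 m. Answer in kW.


7.8*A_T = 1131.1
sqrt(H_v) = 1.2178
378*A_v*sqrt(H_v) = 5093.5
Q = 1131.1 + 5093.5 = 6224.6 kW

6224.6 kW


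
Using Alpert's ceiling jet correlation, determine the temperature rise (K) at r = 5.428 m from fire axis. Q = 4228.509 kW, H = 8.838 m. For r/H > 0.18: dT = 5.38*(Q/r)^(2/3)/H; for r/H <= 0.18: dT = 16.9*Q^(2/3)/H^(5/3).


r/H = 5.428 / 8.838 = 0.61417
r/H > 0.18, so dT = 5.38*(Q/r)^(2/3)/H
Q/r = 779.02
(Q/r)^(2/3) = 84.664
dT = 5.38 * 84.664 / 8.838 = 51.538 K

51.538 K


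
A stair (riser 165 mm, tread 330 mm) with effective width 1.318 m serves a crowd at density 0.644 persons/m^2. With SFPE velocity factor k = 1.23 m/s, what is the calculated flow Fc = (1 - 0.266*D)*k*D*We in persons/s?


1 - 0.266*D = 1 - 0.266*0.644 = 0.82870
Fs = 0.82870 * 1.23 * 0.644 = 0.65643 persons/(s*m)
Fc = 0.65643 * 1.318 = 0.86517 persons/s

0.86517 persons/s


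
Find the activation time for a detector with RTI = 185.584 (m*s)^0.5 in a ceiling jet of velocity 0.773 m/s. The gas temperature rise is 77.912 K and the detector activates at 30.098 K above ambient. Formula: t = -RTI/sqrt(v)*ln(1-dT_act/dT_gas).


dT_act/dT_gas = 0.38631
ln(1 - 0.38631) = -0.48826
t = -185.584 / sqrt(0.773) * -0.48826 = 103.06 s

103.06 s


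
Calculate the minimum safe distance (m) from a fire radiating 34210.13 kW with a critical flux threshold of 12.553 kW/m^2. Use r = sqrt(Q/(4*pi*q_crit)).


4*pi*q_crit = 157.75
Q/(4*pi*q_crit) = 216.87
r = sqrt(216.87) = 14.726 m

14.726 m


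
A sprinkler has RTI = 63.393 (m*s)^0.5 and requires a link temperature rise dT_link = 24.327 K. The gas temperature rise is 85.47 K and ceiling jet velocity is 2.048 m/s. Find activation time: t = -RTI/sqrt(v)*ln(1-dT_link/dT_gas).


dT_link/dT_gas = 0.28463
ln(1 - 0.28463) = -0.33495
t = -63.393 / sqrt(2.048) * -0.33495 = 14.837 s

14.837 s


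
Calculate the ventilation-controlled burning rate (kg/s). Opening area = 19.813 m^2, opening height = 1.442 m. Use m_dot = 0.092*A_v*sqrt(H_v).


sqrt(H_v) = 1.2008
m_dot = 0.092 * 19.813 * 1.2008 = 2.1889 kg/s

2.1889 kg/s


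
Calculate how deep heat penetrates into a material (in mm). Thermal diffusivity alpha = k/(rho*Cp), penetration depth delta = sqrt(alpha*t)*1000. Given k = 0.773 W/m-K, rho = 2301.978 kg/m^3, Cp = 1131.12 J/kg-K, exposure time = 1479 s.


alpha = 0.773 / (2301.978 * 1131.12) = 2.9687e-07 m^2/s
alpha * t = 0.00043907
delta = sqrt(0.00043907) * 1000 = 20.954 mm

20.954 mm


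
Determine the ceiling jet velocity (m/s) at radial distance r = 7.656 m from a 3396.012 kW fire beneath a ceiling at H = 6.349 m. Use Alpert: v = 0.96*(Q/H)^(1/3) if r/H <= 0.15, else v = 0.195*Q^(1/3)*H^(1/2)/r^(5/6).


r/H = 7.656 / 6.349 = 1.2059
r/H > 0.15, so v = 0.195*Q^(1/3)*H^(1/2)/r^(5/6)
Q^(1/3) = 15.031
H^(1/2) = 2.5197
r^(5/6) = 5.4534
v = 0.195 * 15.031 * 2.5197 / 5.4534 = 1.3543 m/s

1.3543 m/s


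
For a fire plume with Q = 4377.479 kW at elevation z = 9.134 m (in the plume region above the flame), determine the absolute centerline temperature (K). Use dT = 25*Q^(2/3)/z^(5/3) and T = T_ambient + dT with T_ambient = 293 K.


Q^(2/3) = 267.60
z^(5/3) = 39.912
dT = 25 * 267.60 / 39.912 = 167.62 K
T = 293 + 167.62 = 460.62 K

460.62 K


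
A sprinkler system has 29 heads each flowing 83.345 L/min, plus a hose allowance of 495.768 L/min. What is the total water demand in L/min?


Sprinkler demand = 29 * 83.345 = 2417.005 L/min
Total = 2417.005 + 495.768 = 2912.773 L/min

2912.773 L/min


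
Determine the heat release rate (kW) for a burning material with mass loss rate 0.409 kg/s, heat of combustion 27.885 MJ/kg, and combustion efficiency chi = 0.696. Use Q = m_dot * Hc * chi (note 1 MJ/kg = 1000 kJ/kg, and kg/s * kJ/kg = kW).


Hc = 27.885 MJ/kg = 27.885 * 1000 kJ/kg = 27885 kJ/kg
Q = 0.409 kg/s * 27885 kJ/kg * 0.696 = 7937.9 kW

7937.9 kW


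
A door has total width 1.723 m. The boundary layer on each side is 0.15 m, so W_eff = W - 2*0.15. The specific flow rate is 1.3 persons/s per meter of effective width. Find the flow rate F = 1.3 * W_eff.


W_eff = 1.723 - 0.30 = 1.423 m
F = 1.3 * 1.423 = 1.8499 persons/s

1.8499 persons/s


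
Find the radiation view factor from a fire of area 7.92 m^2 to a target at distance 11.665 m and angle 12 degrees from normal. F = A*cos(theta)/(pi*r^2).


cos(12 deg) = 0.97815
pi*r^2 = 427.48
F = 7.92 * 0.97815 / 427.48 = 0.018122

0.018122


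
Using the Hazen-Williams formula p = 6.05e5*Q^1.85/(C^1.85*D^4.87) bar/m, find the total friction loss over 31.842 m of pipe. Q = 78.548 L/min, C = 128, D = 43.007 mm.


Q^1.85 = 3206.3
C^1.85 = 7913.0
D^4.87 = 9.0227e+07
p/m = 0.0027169 bar/m
p_total = 0.0027169 * 31.842 = 0.086513 bar

0.086513 bar


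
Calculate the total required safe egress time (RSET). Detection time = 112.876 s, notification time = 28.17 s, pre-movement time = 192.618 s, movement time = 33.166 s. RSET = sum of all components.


Total = 112.876 + 28.17 + 192.618 + 33.166 = 366.83 s

366.83 s


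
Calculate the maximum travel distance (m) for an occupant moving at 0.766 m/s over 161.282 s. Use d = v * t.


d = 0.766 * 161.282 = 123.54 m

123.54 m


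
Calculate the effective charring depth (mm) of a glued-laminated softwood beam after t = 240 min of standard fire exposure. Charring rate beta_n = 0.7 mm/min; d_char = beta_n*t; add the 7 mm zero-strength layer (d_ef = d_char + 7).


d_char = 0.7 * 240 = 168 mm
d_ef = 168 + 1.0*7 = 175 mm

175 mm


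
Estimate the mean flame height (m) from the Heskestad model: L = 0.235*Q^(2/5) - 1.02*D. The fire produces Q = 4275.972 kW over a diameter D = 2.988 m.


Q^(2/5) = 28.341
0.235 * Q^(2/5) = 6.6601
1.02 * D = 3.0478
L = 3.6124 m

3.6124 m


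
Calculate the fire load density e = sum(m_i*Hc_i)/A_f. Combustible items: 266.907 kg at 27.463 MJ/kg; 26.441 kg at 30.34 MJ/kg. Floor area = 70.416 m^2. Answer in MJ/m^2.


Total energy = 266.907*27.463 + 26.441*30.34
= 7330.067 + 802.2199
= 8132.287 MJ
e = 8132.287 / 70.416 = 115.49 MJ/m^2

115.49 MJ/m^2


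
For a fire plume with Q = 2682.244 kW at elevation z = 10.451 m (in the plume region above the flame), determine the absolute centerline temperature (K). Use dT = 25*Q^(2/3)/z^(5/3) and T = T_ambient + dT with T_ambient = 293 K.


Q^(2/3) = 193.05
z^(5/3) = 49.957
dT = 25 * 193.05 / 49.957 = 96.607 K
T = 293 + 96.607 = 389.61 K

389.61 K


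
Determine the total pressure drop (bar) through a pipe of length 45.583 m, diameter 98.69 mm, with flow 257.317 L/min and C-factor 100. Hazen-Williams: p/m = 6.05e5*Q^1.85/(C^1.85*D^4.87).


Q^1.85 = 28798
C^1.85 = 5011.9
D^4.87 = 5.1536e+09
p/m = 0.00067455 bar/m
p_total = 0.00067455 * 45.583 = 0.030748 bar

0.030748 bar


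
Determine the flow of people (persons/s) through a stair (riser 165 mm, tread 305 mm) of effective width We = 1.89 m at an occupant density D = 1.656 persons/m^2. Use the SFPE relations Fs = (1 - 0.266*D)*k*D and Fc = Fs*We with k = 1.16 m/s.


1 - 0.266*D = 1 - 0.266*1.656 = 0.55950
Fs = 0.55950 * 1.16 * 1.656 = 1.0748 persons/(s*m)
Fc = 1.0748 * 1.89 = 2.0313 persons/s

2.0313 persons/s


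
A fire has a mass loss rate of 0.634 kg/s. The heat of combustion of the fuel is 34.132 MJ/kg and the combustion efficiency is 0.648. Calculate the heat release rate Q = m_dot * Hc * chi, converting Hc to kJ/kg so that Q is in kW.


Hc = 34.132 MJ/kg = 34.132 * 1000 kJ/kg = 34132 kJ/kg
Q = 0.634 kg/s * 34132 kJ/kg * 0.648 = 14023 kW

14023 kW


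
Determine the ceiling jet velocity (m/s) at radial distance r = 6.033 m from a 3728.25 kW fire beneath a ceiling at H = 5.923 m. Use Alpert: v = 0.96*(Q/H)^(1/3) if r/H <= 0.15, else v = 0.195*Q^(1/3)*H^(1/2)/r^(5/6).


r/H = 6.033 / 5.923 = 1.0186
r/H > 0.15, so v = 0.195*Q^(1/3)*H^(1/2)/r^(5/6)
Q^(1/3) = 15.506
H^(1/2) = 2.4337
r^(5/6) = 4.4714
v = 0.195 * 15.506 * 2.4337 / 4.4714 = 1.6457 m/s

1.6457 m/s


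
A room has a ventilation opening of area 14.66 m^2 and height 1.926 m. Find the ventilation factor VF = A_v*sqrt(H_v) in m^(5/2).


sqrt(H_v) = 1.3878
VF = 14.66 * 1.3878 = 20.345 m^(5/2)

20.345 m^(5/2)


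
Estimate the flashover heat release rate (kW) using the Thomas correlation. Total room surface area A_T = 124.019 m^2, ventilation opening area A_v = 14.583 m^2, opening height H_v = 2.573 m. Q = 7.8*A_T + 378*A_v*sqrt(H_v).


7.8*A_T = 967.35
sqrt(H_v) = 1.6041
378*A_v*sqrt(H_v) = 8842.2
Q = 967.35 + 8842.2 = 9809.5 kW

9809.5 kW


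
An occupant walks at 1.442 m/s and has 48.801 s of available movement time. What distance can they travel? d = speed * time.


d = 1.442 * 48.801 = 70.371 m

70.371 m


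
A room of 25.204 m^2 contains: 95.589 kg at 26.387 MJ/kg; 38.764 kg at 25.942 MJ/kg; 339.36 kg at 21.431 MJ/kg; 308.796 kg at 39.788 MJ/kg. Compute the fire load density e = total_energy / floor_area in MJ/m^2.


Total energy = 95.589*26.387 + 38.764*25.942 + 339.36*21.431 + 308.796*39.788
= 2522.307 + 1005.616 + 7272.824 + 12286.38
= 23087.12 MJ
e = 23087.12 / 25.204 = 916.01 MJ/m^2

916.01 MJ/m^2


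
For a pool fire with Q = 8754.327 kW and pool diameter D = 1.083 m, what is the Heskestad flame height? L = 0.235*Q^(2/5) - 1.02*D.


Q^(2/5) = 37.748
0.235 * Q^(2/5) = 8.8707
1.02 * D = 1.1047
L = 7.7660 m

7.7660 m


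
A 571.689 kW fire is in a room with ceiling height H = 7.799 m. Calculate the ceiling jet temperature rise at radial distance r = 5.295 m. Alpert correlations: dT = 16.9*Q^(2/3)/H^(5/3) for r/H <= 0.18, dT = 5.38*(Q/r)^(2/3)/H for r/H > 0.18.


r/H = 5.295 / 7.799 = 0.67893
r/H > 0.18, so dT = 5.38*(Q/r)^(2/3)/H
Q/r = 107.97
(Q/r)^(2/3) = 22.674
dT = 5.38 * 22.674 / 7.799 = 15.641 K

15.641 K


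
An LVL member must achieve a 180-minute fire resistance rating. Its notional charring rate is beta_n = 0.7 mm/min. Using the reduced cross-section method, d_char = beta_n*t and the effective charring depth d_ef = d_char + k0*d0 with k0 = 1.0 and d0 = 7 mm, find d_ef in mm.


d_char = 0.7 * 180 = 126 mm
d_ef = 126 + 1.0*7 = 133 mm

133 mm


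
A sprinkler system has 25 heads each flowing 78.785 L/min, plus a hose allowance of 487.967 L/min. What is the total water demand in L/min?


Sprinkler demand = 25 * 78.785 = 1969.625 L/min
Total = 1969.625 + 487.967 = 2457.592 L/min

2457.592 L/min


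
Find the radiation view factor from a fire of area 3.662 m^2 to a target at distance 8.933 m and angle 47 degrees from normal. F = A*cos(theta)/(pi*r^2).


cos(47 deg) = 0.68200
pi*r^2 = 250.69
F = 3.662 * 0.68200 / 250.69 = 0.0099622

0.0099622


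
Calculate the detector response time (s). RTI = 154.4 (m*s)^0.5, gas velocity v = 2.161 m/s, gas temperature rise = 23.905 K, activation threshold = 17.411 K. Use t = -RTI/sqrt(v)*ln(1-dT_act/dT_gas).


dT_act/dT_gas = 0.72834
ln(1 - 0.72834) = -1.3032
t = -154.4 / sqrt(2.161) * -1.3032 = 136.88 s

136.88 s


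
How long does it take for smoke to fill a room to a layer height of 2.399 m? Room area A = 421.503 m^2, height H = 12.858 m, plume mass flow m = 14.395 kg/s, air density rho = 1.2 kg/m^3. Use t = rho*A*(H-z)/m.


H - z = 10.459 m
t = 1.2 * 421.503 * 10.459 / 14.395 = 367.50 s

367.50 s


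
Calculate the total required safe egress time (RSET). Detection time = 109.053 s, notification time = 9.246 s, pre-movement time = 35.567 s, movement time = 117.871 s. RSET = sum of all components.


Total = 109.053 + 9.246 + 35.567 + 117.871 = 271.737 s

271.737 s


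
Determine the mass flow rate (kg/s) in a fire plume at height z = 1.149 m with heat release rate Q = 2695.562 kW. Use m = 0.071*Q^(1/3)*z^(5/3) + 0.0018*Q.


Q^(1/3) = 13.917
z^(5/3) = 1.2605
First term = 0.071 * 13.917 * 1.2605 = 1.2455
Second term = 0.0018 * 2695.562 = 4.8520
m = 6.0975 kg/s

6.0975 kg/s


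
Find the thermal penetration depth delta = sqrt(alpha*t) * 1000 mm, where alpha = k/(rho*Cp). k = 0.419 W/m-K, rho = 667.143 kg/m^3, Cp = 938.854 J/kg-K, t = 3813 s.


alpha = 0.419 / (667.143 * 938.854) = 6.6896e-07 m^2/s
alpha * t = 0.0025507
delta = sqrt(0.0025507) * 1000 = 50.505 mm

50.505 mm


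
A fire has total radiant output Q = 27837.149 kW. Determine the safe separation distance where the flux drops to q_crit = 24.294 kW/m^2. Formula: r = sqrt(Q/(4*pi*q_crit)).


4*pi*q_crit = 305.29
Q/(4*pi*q_crit) = 91.183
r = sqrt(91.183) = 9.5490 m

9.5490 m


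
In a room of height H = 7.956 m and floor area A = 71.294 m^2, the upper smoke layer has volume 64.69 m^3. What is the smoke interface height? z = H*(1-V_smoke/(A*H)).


V/(A*H) = 0.11405
1 - 0.11405 = 0.88595
z = 7.956 * 0.88595 = 7.0486 m

7.0486 m


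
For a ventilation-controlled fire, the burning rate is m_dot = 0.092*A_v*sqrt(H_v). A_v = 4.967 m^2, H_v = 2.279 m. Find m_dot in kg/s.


sqrt(H_v) = 1.5096
m_dot = 0.092 * 4.967 * 1.5096 = 0.68985 kg/s

0.68985 kg/s


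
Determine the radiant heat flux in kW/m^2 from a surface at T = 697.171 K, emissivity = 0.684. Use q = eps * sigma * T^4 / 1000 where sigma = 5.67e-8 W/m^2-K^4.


T^4 = 2.3624e+11
q = 0.684 * 5.67e-8 * 2.3624e+11 / 1000 = 9.1621 kW/m^2

9.1621 kW/m^2


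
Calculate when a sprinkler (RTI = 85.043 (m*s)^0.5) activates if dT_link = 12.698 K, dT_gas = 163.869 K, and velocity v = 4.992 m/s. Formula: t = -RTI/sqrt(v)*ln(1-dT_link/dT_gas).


dT_link/dT_gas = 0.077489
ln(1 - 0.077489) = -0.080656
t = -85.043 / sqrt(4.992) * -0.080656 = 3.0700 s

3.0700 s


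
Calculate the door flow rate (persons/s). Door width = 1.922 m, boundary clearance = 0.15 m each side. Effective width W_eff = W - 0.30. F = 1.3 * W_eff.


W_eff = 1.922 - 0.30 = 1.622 m
F = 1.3 * 1.622 = 2.1086 persons/s

2.1086 persons/s


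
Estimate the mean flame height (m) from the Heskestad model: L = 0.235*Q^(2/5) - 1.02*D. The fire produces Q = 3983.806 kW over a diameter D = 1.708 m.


Q^(2/5) = 27.550
0.235 * Q^(2/5) = 6.4742
1.02 * D = 1.7422
L = 4.7321 m

4.7321 m


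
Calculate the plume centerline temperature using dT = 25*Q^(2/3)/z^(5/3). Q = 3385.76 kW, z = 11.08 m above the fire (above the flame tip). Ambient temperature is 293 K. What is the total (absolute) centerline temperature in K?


Q^(2/3) = 225.48
z^(5/3) = 55.068
dT = 25 * 225.48 / 55.068 = 102.36 K
T = 293 + 102.36 = 395.36 K

395.36 K


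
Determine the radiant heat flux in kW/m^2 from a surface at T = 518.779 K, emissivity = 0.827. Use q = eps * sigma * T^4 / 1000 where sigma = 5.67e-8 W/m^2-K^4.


T^4 = 7.2432e+10
q = 0.827 * 5.67e-8 * 7.2432e+10 / 1000 = 3.3964 kW/m^2

3.3964 kW/m^2


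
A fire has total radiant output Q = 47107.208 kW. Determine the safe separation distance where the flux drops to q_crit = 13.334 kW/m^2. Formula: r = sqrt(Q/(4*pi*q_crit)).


4*pi*q_crit = 167.56
Q/(4*pi*q_crit) = 281.14
r = sqrt(281.14) = 16.767 m

16.767 m


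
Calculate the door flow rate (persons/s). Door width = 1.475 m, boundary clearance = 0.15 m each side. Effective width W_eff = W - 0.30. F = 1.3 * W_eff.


W_eff = 1.475 - 0.30 = 1.175 m
F = 1.3 * 1.175 = 1.5275 persons/s

1.5275 persons/s


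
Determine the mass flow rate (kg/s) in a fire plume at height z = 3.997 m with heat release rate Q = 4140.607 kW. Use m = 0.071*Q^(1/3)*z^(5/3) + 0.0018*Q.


Q^(1/3) = 16.058
z^(5/3) = 10.067
First term = 0.071 * 16.058 * 10.067 = 11.477
Second term = 0.0018 * 4140.607 = 7.4531
m = 18.930 kg/s

18.930 kg/s


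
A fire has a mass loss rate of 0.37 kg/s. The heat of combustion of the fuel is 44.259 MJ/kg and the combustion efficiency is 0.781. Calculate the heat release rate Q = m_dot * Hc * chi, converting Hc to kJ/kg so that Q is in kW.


Hc = 44.259 MJ/kg = 44.259 * 1000 kJ/kg = 44259 kJ/kg
Q = 0.37 kg/s * 44259 kJ/kg * 0.781 = 12790 kW

12790 kW


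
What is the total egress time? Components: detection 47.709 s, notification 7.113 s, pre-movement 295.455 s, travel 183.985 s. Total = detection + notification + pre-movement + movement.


Total = 47.709 + 7.113 + 295.455 + 183.985 = 534.262 s

534.262 s


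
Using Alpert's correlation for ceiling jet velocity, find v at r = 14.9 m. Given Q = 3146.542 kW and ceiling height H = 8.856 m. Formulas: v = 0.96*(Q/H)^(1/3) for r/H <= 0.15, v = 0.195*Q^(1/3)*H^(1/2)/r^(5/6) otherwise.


r/H = 14.9 / 8.856 = 1.6825
r/H > 0.15, so v = 0.195*Q^(1/3)*H^(1/2)/r^(5/6)
Q^(1/3) = 14.654
H^(1/2) = 2.9759
r^(5/6) = 9.4985
v = 0.195 * 14.654 * 2.9759 / 9.4985 = 0.89525 m/s

0.89525 m/s


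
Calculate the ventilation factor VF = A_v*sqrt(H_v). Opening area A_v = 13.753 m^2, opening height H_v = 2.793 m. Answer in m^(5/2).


sqrt(H_v) = 1.6712
VF = 13.753 * 1.6712 = 22.984 m^(5/2)

22.984 m^(5/2)


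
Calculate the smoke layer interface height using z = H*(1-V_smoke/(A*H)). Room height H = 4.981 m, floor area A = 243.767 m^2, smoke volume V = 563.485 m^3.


V/(A*H) = 0.46408
1 - 0.46408 = 0.53592
z = 4.981 * 0.53592 = 2.6694 m

2.6694 m


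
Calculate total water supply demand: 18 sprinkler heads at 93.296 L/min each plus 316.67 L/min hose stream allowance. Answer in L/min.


Sprinkler demand = 18 * 93.296 = 1679.328 L/min
Total = 1679.328 + 316.67 = 1995.998 L/min

1995.998 L/min


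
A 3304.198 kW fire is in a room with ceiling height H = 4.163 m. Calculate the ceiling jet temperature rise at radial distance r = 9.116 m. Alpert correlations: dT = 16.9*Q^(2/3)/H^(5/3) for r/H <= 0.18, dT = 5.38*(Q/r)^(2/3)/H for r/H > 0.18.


r/H = 9.116 / 4.163 = 2.1898
r/H > 0.18, so dT = 5.38*(Q/r)^(2/3)/H
Q/r = 362.46
(Q/r)^(2/3) = 50.836
dT = 5.38 * 50.836 / 4.163 = 65.698 K

65.698 K


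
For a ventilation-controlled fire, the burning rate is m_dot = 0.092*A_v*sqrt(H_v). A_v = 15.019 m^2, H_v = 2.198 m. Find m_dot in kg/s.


sqrt(H_v) = 1.4826
m_dot = 0.092 * 15.019 * 1.4826 = 2.0485 kg/s

2.0485 kg/s


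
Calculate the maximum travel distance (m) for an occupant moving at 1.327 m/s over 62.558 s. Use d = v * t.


d = 1.327 * 62.558 = 83.014 m

83.014 m


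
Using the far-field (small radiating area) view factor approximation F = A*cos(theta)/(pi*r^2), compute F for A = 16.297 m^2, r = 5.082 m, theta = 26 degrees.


cos(26 deg) = 0.89879
pi*r^2 = 81.137
F = 16.297 * 0.89879 / 81.137 = 0.18053

0.18053


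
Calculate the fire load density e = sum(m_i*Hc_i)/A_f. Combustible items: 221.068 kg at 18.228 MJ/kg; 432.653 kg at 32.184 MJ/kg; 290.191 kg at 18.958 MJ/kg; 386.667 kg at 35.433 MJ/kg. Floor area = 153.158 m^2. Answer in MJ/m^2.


Total energy = 221.068*18.228 + 432.653*32.184 + 290.191*18.958 + 386.667*35.433
= 4029.628 + 13924.50 + 5501.441 + 13700.77
= 37156.34 MJ
e = 37156.34 / 153.158 = 242.60 MJ/m^2

242.60 MJ/m^2


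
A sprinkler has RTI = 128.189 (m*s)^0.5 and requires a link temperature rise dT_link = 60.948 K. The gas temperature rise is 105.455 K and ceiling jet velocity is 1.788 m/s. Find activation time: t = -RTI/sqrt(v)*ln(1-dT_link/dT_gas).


dT_link/dT_gas = 0.57795
ln(1 - 0.57795) = -0.86264
t = -128.189 / sqrt(1.788) * -0.86264 = 82.698 s

82.698 s


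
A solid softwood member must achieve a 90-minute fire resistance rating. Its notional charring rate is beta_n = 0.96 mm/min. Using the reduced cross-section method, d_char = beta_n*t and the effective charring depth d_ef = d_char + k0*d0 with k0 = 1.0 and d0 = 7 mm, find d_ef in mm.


d_char = 0.96 * 90 = 86.4 mm
d_ef = 86.4 + 1.0*7 = 93.4 mm

93.4 mm


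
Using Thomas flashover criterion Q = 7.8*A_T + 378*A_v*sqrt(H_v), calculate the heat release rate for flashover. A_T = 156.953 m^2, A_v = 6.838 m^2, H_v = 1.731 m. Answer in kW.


7.8*A_T = 1224.2
sqrt(H_v) = 1.3157
378*A_v*sqrt(H_v) = 3400.7
Q = 1224.2 + 3400.7 = 4624.9 kW

4624.9 kW


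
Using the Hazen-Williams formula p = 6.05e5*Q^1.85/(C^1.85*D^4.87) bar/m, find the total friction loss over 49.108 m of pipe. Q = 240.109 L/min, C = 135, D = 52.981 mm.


Q^1.85 = 25337
C^1.85 = 8732.1
D^4.87 = 2.4915e+08
p/m = 0.0070458 bar/m
p_total = 0.0070458 * 49.108 = 0.34600 bar

0.34600 bar


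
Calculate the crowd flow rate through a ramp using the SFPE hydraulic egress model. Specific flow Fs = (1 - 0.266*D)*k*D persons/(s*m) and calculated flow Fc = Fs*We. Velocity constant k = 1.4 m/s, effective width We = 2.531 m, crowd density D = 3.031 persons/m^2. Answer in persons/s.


1 - 0.266*D = 1 - 0.266*3.031 = 0.19375
Fs = 0.19375 * 1.4 * 3.031 = 0.82218 persons/(s*m)
Fc = 0.82218 * 2.531 = 2.0809 persons/s

2.0809 persons/s


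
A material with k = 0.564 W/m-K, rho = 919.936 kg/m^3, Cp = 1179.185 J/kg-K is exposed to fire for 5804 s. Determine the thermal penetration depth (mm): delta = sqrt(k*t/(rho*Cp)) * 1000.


alpha = 0.564 / (919.936 * 1179.185) = 5.1992e-07 m^2/s
alpha * t = 0.0030176
delta = sqrt(0.0030176) * 1000 = 54.933 mm

54.933 mm


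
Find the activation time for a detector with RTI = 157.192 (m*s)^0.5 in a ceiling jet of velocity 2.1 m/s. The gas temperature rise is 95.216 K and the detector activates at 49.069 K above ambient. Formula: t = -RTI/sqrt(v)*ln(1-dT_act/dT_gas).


dT_act/dT_gas = 0.51534
ln(1 - 0.51534) = -0.72432
t = -157.192 / sqrt(2.1) * -0.72432 = 78.569 s

78.569 s


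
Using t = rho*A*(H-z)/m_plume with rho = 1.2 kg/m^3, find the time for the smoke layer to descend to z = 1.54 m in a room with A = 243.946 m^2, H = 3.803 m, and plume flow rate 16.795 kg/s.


H - z = 2.263 m
t = 1.2 * 243.946 * 2.263 / 16.795 = 39.444 s

39.444 s


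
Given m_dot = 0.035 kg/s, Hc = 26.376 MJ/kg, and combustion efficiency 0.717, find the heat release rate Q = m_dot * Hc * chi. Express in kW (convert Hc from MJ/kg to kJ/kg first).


Hc = 26.376 MJ/kg = 26.376 * 1000 kJ/kg = 26376 kJ/kg
Q = 0.035 kg/s * 26376 kJ/kg * 0.717 = 661.91 kW

661.91 kW


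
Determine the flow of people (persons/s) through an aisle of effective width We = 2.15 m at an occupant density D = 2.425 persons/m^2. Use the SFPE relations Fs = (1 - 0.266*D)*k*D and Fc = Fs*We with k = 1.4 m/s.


1 - 0.266*D = 1 - 0.266*2.425 = 0.35495
Fs = 0.35495 * 1.4 * 2.425 = 1.2051 persons/(s*m)
Fc = 1.2051 * 2.15 = 2.5909 persons/s

2.5909 persons/s


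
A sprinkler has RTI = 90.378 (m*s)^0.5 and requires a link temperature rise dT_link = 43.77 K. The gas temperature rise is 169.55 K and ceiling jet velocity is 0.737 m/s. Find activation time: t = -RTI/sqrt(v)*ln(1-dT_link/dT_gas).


dT_link/dT_gas = 0.25815
ln(1 - 0.25815) = -0.29861
t = -90.378 / sqrt(0.737) * -0.29861 = 31.437 s

31.437 s


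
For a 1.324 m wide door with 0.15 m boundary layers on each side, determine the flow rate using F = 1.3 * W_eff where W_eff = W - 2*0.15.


W_eff = 1.324 - 0.30 = 1.024 m
F = 1.3 * 1.024 = 1.3312 persons/s

1.3312 persons/s


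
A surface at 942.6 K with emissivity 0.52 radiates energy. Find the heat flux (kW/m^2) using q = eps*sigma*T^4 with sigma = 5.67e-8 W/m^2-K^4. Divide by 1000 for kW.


T^4 = 7.8942e+11
q = 0.52 * 5.67e-8 * 7.8942e+11 / 1000 = 23.275 kW/m^2

23.275 kW/m^2


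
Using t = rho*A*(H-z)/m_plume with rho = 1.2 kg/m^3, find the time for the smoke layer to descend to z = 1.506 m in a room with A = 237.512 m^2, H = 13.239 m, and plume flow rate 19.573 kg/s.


H - z = 11.733 m
t = 1.2 * 237.512 * 11.733 / 19.573 = 170.85 s

170.85 s


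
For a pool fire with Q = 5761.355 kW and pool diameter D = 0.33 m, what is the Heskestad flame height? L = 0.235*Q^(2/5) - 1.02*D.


Q^(2/5) = 31.931
0.235 * Q^(2/5) = 7.5037
1.02 * D = 0.33660
L = 7.1671 m

7.1671 m


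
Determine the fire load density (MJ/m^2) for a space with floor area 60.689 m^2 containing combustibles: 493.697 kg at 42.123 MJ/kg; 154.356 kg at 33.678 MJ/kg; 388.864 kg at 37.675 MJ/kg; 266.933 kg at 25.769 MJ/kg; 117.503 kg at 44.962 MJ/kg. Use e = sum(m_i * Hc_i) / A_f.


Total energy = 493.697*42.123 + 154.356*33.678 + 388.864*37.675 + 266.933*25.769 + 117.503*44.962
= 20796.00 + 5198.401 + 14650.45 + 6878.596 + 5283.170
= 52806.62 MJ
e = 52806.62 / 60.689 = 870.12 MJ/m^2

870.12 MJ/m^2


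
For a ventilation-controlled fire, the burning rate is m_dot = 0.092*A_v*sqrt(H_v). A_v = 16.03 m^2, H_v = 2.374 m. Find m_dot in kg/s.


sqrt(H_v) = 1.5408
m_dot = 0.092 * 16.03 * 1.5408 = 2.2723 kg/s

2.2723 kg/s


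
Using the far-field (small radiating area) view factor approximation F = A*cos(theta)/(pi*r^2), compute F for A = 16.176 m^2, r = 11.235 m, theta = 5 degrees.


cos(5 deg) = 0.99619
pi*r^2 = 396.55
F = 16.176 * 0.99619 / 396.55 = 0.040637

0.040637


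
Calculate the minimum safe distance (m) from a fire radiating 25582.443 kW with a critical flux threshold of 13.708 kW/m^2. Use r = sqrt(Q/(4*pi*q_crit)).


4*pi*q_crit = 172.26
Q/(4*pi*q_crit) = 148.51
r = sqrt(148.51) = 12.187 m

12.187 m


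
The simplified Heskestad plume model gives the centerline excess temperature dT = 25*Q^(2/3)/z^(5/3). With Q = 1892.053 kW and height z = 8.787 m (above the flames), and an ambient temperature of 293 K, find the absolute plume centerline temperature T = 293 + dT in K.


Q^(2/3) = 152.98
z^(5/3) = 37.417
dT = 25 * 152.98 / 37.417 = 102.21 K
T = 293 + 102.21 = 395.21 K

395.21 K


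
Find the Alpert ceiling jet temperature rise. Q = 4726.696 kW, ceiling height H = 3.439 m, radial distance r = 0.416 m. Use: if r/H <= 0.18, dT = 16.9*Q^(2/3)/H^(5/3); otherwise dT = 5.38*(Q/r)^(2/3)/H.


r/H = 0.416 / 3.439 = 0.12097
r/H <= 0.18, so dT = 16.9*Q^(2/3)/H^(5/3)
Q^(2/3) = 281.65
H^(5/3) = 7.8353
dT = 16.9 * 281.65 / 7.8353 = 607.49 K

607.49 K


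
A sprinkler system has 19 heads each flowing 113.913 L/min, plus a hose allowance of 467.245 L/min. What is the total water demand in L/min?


Sprinkler demand = 19 * 113.913 = 2164.347 L/min
Total = 2164.347 + 467.245 = 2631.592 L/min

2631.592 L/min


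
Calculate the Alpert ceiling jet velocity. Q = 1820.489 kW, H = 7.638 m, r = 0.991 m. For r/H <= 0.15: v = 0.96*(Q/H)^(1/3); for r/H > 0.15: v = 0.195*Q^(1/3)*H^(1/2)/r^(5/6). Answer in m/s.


r/H = 0.991 / 7.638 = 0.12975
r/H <= 0.15, so v = 0.96*(Q/H)^(1/3)
Q/H = 238.35
(Q/H)^(1/3) = 6.2002
v = 0.96 * 6.2002 = 5.9522 m/s

5.9522 m/s


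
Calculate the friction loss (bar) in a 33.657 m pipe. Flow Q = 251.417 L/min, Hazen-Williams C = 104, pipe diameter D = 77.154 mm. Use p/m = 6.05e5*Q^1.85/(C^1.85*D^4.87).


Q^1.85 = 27589
C^1.85 = 5389.0
D^4.87 = 1.5539e+09
p/m = 0.0019931 bar/m
p_total = 0.0019931 * 33.657 = 0.067083 bar

0.067083 bar


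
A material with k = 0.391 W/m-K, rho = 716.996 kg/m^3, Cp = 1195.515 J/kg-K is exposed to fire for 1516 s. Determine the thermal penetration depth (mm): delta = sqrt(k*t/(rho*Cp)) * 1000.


alpha = 0.391 / (716.996 * 1195.515) = 4.5615e-07 m^2/s
alpha * t = 0.00069152
delta = sqrt(0.00069152) * 1000 = 26.297 mm

26.297 mm


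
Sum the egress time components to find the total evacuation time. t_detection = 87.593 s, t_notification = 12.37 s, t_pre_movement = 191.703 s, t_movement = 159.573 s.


Total = 87.593 + 12.37 + 191.703 + 159.573 = 451.239 s

451.239 s


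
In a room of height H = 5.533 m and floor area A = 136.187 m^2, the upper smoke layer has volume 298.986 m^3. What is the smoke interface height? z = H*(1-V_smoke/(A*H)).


V/(A*H) = 0.39678
1 - 0.39678 = 0.60322
z = 5.533 * 0.60322 = 3.3376 m

3.3376 m


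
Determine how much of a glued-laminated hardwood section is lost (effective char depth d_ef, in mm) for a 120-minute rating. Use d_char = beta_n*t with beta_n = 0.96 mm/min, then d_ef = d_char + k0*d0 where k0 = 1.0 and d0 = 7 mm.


d_char = 0.96 * 120 = 115.2 mm
d_ef = 115.2 + 1.0*7 = 122.2 mm

122.2 mm


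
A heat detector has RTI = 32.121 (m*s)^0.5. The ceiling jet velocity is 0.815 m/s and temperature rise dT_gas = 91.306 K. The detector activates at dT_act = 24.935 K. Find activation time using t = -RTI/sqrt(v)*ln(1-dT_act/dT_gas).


dT_act/dT_gas = 0.27309
ln(1 - 0.27309) = -0.31896
t = -32.121 / sqrt(0.815) * -0.31896 = 11.349 s

11.349 s


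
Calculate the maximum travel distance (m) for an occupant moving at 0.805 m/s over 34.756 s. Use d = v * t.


d = 0.805 * 34.756 = 27.979 m

27.979 m


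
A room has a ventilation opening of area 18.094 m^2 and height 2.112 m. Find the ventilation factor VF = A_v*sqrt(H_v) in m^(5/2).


sqrt(H_v) = 1.4533
VF = 18.094 * 1.4533 = 26.296 m^(5/2)

26.296 m^(5/2)


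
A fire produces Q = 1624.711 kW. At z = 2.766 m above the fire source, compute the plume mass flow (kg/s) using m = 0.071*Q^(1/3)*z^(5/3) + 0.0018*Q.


Q^(1/3) = 11.756
z^(5/3) = 5.4503
First term = 0.071 * 11.756 * 5.4503 = 4.5492
Second term = 0.0018 * 1624.711 = 2.9245
m = 7.4737 kg/s

7.4737 kg/s


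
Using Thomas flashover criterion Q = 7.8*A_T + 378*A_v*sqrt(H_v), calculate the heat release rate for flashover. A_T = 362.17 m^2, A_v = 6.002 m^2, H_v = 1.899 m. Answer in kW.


7.8*A_T = 2824.926
sqrt(H_v) = 1.3780
378*A_v*sqrt(H_v) = 3126.4
Q = 2824.926 + 3126.4 = 5951.4 kW

5951.4 kW


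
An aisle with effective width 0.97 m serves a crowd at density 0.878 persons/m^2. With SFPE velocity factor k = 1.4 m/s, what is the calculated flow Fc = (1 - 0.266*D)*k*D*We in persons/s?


1 - 0.266*D = 1 - 0.266*0.878 = 0.76645
Fs = 0.76645 * 1.4 * 0.878 = 0.94212 persons/(s*m)
Fc = 0.94212 * 0.97 = 0.91386 persons/s

0.91386 persons/s


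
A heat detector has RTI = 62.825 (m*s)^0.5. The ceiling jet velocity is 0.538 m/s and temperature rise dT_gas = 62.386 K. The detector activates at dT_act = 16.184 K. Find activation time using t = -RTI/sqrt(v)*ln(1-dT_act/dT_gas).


dT_act/dT_gas = 0.25942
ln(1 - 0.25942) = -0.30032
t = -62.825 / sqrt(0.538) * -0.30032 = 25.723 s

25.723 s


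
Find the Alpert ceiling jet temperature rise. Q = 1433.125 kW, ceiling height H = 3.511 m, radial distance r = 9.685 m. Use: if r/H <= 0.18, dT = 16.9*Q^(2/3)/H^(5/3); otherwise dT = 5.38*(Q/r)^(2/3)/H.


r/H = 9.685 / 3.511 = 2.7585
r/H > 0.18, so dT = 5.38*(Q/r)^(2/3)/H
Q/r = 147.97
(Q/r)^(2/3) = 27.976
dT = 5.38 * 27.976 / 3.511 = 42.869 K

42.869 K


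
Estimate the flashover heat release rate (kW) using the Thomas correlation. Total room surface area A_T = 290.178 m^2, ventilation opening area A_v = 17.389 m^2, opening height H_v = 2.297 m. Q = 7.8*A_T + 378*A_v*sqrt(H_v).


7.8*A_T = 2263.4
sqrt(H_v) = 1.5156
378*A_v*sqrt(H_v) = 9962.0
Q = 2263.4 + 9962.0 = 12225 kW

12225 kW


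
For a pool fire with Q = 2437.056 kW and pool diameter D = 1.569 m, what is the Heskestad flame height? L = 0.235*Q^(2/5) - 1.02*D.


Q^(2/5) = 22.633
0.235 * Q^(2/5) = 5.3188
1.02 * D = 1.6004
L = 3.7184 m

3.7184 m


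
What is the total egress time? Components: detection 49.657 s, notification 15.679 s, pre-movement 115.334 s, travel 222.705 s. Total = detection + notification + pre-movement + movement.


Total = 49.657 + 15.679 + 115.334 + 222.705 = 403.375 s

403.375 s


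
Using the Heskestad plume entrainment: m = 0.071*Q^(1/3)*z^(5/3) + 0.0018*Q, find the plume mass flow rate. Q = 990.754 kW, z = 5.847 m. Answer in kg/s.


Q^(1/3) = 9.9691
z^(5/3) = 18.977
First term = 0.071 * 9.9691 * 18.977 = 13.432
Second term = 0.0018 * 990.754 = 1.7834
m = 15.215 kg/s

15.215 kg/s


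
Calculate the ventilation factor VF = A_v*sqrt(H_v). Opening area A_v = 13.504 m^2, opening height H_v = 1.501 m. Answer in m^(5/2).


sqrt(H_v) = 1.2252
VF = 13.504 * 1.2252 = 16.544 m^(5/2)

16.544 m^(5/2)


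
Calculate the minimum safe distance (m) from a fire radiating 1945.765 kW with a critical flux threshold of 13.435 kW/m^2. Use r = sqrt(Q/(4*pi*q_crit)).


4*pi*q_crit = 168.83
Q/(4*pi*q_crit) = 11.525
r = sqrt(11.525) = 3.3949 m

3.3949 m


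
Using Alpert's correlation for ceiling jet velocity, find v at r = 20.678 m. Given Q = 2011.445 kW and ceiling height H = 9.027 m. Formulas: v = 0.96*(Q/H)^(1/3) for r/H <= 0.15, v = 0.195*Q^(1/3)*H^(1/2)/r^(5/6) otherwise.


r/H = 20.678 / 9.027 = 2.2907
r/H > 0.15, so v = 0.195*Q^(1/3)*H^(1/2)/r^(5/6)
Q^(1/3) = 12.623
H^(1/2) = 3.0045
r^(5/6) = 12.481
v = 0.195 * 12.623 * 3.0045 / 12.481 = 0.59254 m/s

0.59254 m/s


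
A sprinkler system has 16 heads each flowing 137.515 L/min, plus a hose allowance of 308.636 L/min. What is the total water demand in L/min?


Sprinkler demand = 16 * 137.515 = 2200.24 L/min
Total = 2200.24 + 308.636 = 2508.876 L/min

2508.876 L/min


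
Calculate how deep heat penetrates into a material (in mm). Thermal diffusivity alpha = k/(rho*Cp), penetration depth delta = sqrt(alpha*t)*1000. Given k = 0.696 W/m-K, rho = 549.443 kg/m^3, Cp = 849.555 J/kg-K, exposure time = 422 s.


alpha = 0.696 / (549.443 * 849.555) = 1.4911e-06 m^2/s
alpha * t = 0.00062923
delta = sqrt(0.00062923) * 1000 = 25.084 mm

25.084 mm


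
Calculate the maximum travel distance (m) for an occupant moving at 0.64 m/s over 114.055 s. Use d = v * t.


d = 0.64 * 114.055 = 72.995 m

72.995 m


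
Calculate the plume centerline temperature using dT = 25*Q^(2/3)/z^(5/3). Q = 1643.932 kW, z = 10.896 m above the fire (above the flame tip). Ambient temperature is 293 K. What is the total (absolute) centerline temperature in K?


Q^(2/3) = 139.29
z^(5/3) = 53.552
dT = 25 * 139.29 / 53.552 = 65.026 K
T = 293 + 65.026 = 358.03 K

358.03 K


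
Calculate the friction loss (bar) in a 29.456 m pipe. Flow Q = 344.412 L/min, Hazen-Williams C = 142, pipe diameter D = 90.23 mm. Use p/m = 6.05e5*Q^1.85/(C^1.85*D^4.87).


Q^1.85 = 49385
C^1.85 = 9588.1
D^4.87 = 3.3309e+09
p/m = 0.00093553 bar/m
p_total = 0.00093553 * 29.456 = 0.027557 bar

0.027557 bar


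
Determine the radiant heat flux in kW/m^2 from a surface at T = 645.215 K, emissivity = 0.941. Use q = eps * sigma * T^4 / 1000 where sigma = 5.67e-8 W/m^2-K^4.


T^4 = 1.7331e+11
q = 0.941 * 5.67e-8 * 1.7331e+11 / 1000 = 9.2468 kW/m^2

9.2468 kW/m^2


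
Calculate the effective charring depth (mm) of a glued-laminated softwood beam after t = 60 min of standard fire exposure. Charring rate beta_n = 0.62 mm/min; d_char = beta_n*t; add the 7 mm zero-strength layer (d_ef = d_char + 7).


d_char = 0.62 * 60 = 37.2 mm
d_ef = 37.2 + 1.0*7 = 44.2 mm

44.2 mm


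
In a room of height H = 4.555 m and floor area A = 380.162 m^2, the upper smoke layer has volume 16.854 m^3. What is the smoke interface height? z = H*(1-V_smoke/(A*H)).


V/(A*H) = 0.0097330
1 - 0.0097330 = 0.99027
z = 4.555 * 0.99027 = 4.5107 m

4.5107 m


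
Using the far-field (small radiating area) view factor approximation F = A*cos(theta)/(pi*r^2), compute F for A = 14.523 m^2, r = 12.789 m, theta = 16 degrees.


cos(16 deg) = 0.96126
pi*r^2 = 513.83
F = 14.523 * 0.96126 / 513.83 = 0.027169

0.027169


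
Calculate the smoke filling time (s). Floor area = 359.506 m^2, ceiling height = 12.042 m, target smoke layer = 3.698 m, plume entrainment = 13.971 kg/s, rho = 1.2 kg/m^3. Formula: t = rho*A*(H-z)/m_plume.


H - z = 8.344 m
t = 1.2 * 359.506 * 8.344 / 13.971 = 257.65 s

257.65 s


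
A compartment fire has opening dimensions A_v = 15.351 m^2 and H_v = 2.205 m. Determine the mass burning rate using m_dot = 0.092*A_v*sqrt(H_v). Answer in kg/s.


sqrt(H_v) = 1.4849
m_dot = 0.092 * 15.351 * 1.4849 = 2.0971 kg/s

2.0971 kg/s


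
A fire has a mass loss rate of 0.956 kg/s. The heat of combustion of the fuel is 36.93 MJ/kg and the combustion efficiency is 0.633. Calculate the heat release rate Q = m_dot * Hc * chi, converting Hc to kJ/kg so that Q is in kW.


Hc = 36.93 MJ/kg = 36.93 * 1000 kJ/kg = 36930 kJ/kg
Q = 0.956 kg/s * 36930 kJ/kg * 0.633 = 22348 kW

22348 kW


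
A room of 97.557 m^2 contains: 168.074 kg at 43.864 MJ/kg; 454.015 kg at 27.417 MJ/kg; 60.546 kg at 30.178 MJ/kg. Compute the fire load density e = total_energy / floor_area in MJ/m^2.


Total energy = 168.074*43.864 + 454.015*27.417 + 60.546*30.178
= 7372.398 + 12447.73 + 1827.157
= 21647.28 MJ
e = 21647.28 / 97.557 = 221.89 MJ/m^2

221.89 MJ/m^2


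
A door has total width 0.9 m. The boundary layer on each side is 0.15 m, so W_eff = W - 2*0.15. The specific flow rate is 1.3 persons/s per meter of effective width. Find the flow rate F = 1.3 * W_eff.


W_eff = 0.9 - 0.30 = 0.6 m
F = 1.3 * 0.6 = 0.78 persons/s

0.78 persons/s


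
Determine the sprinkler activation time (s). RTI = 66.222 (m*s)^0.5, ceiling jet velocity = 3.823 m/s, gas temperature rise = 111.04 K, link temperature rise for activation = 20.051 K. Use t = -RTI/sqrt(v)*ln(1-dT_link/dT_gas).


dT_link/dT_gas = 0.18057
ln(1 - 0.18057) = -0.19915
t = -66.222 / sqrt(3.823) * -0.19915 = 6.7450 s

6.7450 s


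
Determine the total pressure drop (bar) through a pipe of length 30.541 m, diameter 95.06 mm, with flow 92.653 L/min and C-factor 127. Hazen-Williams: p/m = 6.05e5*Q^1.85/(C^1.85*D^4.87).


Q^1.85 = 4352.0
C^1.85 = 7799.0
D^4.87 = 4.2939e+09
p/m = 7.8625e-05 bar/m
p_total = 7.8625e-05 * 30.541 = 0.0024013 bar

0.0024013 bar


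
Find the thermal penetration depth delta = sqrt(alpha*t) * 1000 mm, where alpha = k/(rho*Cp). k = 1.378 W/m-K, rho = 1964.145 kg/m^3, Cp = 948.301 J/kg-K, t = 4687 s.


alpha = 1.378 / (1964.145 * 948.301) = 7.3983e-07 m^2/s
alpha * t = 0.0034676
delta = sqrt(0.0034676) * 1000 = 58.886 mm

58.886 mm


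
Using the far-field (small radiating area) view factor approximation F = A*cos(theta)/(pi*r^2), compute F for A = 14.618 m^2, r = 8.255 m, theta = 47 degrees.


cos(47 deg) = 0.68200
pi*r^2 = 214.08
F = 14.618 * 0.68200 / 214.08 = 0.046568

0.046568


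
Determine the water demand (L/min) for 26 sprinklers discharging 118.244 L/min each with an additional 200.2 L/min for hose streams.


Sprinkler demand = 26 * 118.244 = 3074.344 L/min
Total = 3074.344 + 200.2 = 3274.544 L/min

3274.544 L/min


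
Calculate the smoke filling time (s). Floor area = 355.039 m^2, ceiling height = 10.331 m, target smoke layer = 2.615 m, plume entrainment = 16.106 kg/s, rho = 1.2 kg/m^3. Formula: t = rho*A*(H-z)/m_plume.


H - z = 7.716 m
t = 1.2 * 355.039 * 7.716 / 16.106 = 204.11 s

204.11 s


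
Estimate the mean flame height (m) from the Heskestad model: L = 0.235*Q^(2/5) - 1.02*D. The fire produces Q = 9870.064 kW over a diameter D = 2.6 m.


Q^(2/5) = 39.603
0.235 * Q^(2/5) = 9.3067
1.02 * D = 2.652
L = 6.6547 m

6.6547 m


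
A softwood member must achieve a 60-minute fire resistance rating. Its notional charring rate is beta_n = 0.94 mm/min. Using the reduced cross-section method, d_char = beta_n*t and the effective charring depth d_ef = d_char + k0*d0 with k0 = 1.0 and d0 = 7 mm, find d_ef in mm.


d_char = 0.94 * 60 = 56.4 mm
d_ef = 56.4 + 1.0*7 = 63.4 mm

63.4 mm
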